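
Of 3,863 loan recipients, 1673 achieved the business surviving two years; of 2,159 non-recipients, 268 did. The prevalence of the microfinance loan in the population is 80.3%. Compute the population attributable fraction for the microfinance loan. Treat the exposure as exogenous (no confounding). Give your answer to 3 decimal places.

p₁ = P(outcome | exposed) = 1673/3863 = 0.43308
p₀ = P(outcome | unexposed) = 268/2159 = 0.12413
Overall risk P(Y=1) = π·p₁ + (1−π)·p₀ = 0.803×0.43308 + 0.197×0.12413 = 0.37222.
Under exogeneity, PAF = [P(Y=1) − p₀] / P(Y=1).
PAF = (0.37222 − 0.12413) / 0.37222 ≈ 0.6665

PAF ≈ 0.667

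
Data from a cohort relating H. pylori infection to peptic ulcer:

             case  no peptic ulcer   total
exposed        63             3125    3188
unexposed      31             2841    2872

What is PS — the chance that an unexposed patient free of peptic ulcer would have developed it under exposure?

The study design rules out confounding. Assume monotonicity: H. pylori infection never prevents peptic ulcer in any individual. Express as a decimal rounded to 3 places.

PS ≈ 0.009

p₁ = P(outcome | exposed) = 63/3188 = 0.019762
p₀ = P(outcome | unexposed) = 31/2872 = 0.010794
Under exogeneity and monotonicity, PS = (p₁ − p₀) / (1 − p₀).
PS = (0.019762 − 0.010794) / (1 − 0.010794) = 0.0089677 / 0.98921 ≈ 0.0091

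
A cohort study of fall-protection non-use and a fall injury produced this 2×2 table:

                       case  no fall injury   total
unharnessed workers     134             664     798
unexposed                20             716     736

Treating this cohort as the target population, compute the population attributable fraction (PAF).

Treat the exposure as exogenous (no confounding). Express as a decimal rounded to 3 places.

p₁ = P(outcome | exposed) = 134/798 = 0.16792
p₀ = P(outcome | unexposed) = 20/736 = 0.027174
Exposure prevalence π = 798/1534 = 0.52021; overall risk P(Y=1) = 0.10039.
Under exogeneity, PAF = [P(Y=1) − p₀]/P(Y=1).
PAF = (0.10039 − 0.027174) / 0.10039 ≈ 0.7293

PAF ≈ 0.729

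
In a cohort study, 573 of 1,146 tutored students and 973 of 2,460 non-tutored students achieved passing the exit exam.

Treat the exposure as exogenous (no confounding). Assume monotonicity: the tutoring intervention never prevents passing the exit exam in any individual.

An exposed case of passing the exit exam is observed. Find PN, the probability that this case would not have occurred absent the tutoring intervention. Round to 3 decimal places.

p₁ = P(outcome | exposed) = 573/1146 = 0.5
p₀ = P(outcome | unexposed) = 973/2460 = 0.39553
Under exogeneity and monotonicity, PN = (p₁ − p₀) / p₁.
PN = (0.5 − 0.39553) / 0.5 = 0.10447 / 0.5 ≈ 0.2089

PN ≈ 0.209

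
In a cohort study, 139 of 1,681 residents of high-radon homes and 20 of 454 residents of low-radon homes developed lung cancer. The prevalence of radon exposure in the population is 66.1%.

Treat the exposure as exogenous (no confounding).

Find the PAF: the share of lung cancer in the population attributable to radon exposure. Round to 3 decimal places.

PAF ≈ 0.367

p₁ = P(outcome | exposed) = 139/1681 = 0.082689
p₀ = P(outcome | unexposed) = 20/454 = 0.044053
Overall risk P(Y=1) = π·p₁ + (1−π)·p₀ = 0.661×0.082689 + 0.339×0.044053 = 0.069591.
Under exogeneity, PAF = [P(Y=1) − p₀] / P(Y=1).
PAF = (0.069591 − 0.044053) / 0.069591 ≈ 0.3670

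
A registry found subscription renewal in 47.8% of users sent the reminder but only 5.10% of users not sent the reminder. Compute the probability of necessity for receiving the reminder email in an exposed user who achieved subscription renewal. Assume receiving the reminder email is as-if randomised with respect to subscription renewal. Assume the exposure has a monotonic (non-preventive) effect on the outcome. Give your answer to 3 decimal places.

p₁ = 0.478, p₀ = 0.051.
Under exogeneity and monotonicity, PN = (p₁ − p₀) / p₁.
PN = (0.478 − 0.051) / 0.478 = 0.427 / 0.478 ≈ 0.8933

PN ≈ 0.893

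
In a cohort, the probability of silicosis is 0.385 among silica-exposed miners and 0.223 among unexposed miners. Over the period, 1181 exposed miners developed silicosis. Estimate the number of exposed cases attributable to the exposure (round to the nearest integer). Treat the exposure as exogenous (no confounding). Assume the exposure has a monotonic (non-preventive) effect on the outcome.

Let p₁ = 0.385, p₀ = 0.223.
PN = (p₁ − p₀)/p₁ = (0.385 − 0.223) / 0.385 ≈ 0.42078.
Attributable cases ≈ PN × (exposed cases) = 0.42078 × 1181 ≈ 496.94.

about 497 cases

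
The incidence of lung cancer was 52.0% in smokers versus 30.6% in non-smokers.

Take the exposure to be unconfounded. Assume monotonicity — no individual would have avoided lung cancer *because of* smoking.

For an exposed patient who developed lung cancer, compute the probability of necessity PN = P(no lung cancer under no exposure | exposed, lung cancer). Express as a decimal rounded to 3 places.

PN ≈ 0.412

p₁ = 0.52, p₀ = 0.306.
Under exogeneity and monotonicity, PN = (p₁ − p₀) / p₁.
PN = (0.52 − 0.306) / 0.52 = 0.214 / 0.52 ≈ 0.4115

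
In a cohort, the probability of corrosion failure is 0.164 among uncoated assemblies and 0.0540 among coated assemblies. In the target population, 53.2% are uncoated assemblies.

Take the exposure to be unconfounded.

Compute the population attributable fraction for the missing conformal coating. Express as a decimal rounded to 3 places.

PAF ≈ 0.520

Let p₁ = 0.164, p₀ = 0.054.
Overall risk P(Y=1) = π·p₁ + (1−π)·p₀ = 0.532×0.164 + 0.468×0.054 = 0.11252.
Under exogeneity, PAF = [P(Y=1) − p₀] / P(Y=1).
PAF = (0.11252 − 0.054) / 0.11252 ≈ 0.5201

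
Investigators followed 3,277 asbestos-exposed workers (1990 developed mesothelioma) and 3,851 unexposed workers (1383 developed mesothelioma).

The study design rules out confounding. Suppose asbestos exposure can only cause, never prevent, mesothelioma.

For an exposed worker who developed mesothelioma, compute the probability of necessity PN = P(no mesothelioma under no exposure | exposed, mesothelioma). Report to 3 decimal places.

PN ≈ 0.409

p₁ = P(outcome | exposed) = 1990/3277 = 0.60726
p₀ = P(outcome | unexposed) = 1383/3851 = 0.35913
Under exogeneity and monotonicity, PN = (p₁ − p₀) / p₁.
PN = (0.60726 − 0.35913) / 0.60726 = 0.24814 / 0.60726 ≈ 0.4086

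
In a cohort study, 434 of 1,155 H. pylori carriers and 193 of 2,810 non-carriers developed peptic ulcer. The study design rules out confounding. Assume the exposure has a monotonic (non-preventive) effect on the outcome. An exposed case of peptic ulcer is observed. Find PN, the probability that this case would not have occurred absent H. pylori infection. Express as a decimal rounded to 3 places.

PN ≈ 0.817

p₁ = P(outcome | exposed) = 434/1155 = 0.37576
p₀ = P(outcome | unexposed) = 193/2810 = 0.068683
Under exogeneity and monotonicity, PN = (p₁ − p₀) / p₁.
PN = (0.37576 − 0.068683) / 0.37576 = 0.30707 / 0.37576 ≈ 0.8172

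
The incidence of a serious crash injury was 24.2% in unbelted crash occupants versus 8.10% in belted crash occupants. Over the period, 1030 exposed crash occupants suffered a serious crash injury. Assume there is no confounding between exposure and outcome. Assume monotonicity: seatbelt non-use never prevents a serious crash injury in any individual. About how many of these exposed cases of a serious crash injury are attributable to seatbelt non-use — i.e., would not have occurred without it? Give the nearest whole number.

p₁ = 0.242, p₀ = 0.081.
PN = (p₁ − p₀)/p₁ = (0.242 − 0.081) / 0.242 ≈ 0.66529.
Attributable cases ≈ PN × (exposed cases) = 0.66529 × 1030 ≈ 685.25.

about 685 cases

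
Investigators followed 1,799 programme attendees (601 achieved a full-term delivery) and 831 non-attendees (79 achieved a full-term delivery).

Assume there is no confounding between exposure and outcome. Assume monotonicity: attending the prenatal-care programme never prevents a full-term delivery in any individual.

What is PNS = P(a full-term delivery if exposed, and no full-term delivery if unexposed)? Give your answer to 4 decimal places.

PNS ≈ 0.2390

p₁ = P(outcome | exposed) = 601/1799 = 0.33407
p₀ = P(outcome | unexposed) = 79/831 = 0.095066
Under exogeneity and monotonicity, PNS = p₁ − p₀.
PNS = 0.33407 − 0.095066 = 0.23901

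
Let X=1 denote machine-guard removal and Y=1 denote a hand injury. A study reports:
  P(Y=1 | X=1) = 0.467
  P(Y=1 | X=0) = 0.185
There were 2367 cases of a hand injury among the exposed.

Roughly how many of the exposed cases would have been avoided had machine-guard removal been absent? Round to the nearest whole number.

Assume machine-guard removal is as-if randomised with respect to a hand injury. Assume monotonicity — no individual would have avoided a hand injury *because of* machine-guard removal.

about 1429 cases

Let p₁ = 0.467, p₀ = 0.185.
PN = (p₁ − p₀)/p₁ = (0.467 − 0.185) / 0.467 ≈ 0.60385.
Attributable cases ≈ PN × (exposed cases) = 0.60385 × 2367 ≈ 1429.32.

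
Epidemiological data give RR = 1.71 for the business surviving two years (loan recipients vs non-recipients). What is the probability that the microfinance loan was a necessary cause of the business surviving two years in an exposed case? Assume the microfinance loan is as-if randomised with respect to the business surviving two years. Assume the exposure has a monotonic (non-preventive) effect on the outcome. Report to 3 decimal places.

PN ≈ 0.415

Under exogeneity and monotonicity, PN = (RR − 1) / RR = 1 − 1/RR.
PN = (1.71 − 1) / 1.71 = 0.71 / 1.71 ≈ 0.4152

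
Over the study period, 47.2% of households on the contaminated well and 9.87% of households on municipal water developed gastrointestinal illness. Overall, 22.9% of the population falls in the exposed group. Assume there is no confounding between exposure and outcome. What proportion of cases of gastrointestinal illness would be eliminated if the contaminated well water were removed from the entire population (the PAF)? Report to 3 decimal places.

p₁ = 0.472, p₀ = 0.0987.
Overall risk P(Y=1) = π·p₁ + (1−π)·p₀ = 0.229×0.472 + 0.771×0.0987 = 0.18419.
Under exogeneity, PAF = [P(Y=1) − p₀] / P(Y=1).
PAF = (0.18419 − 0.0987) / 0.18419 ≈ 0.4641

PAF ≈ 0.464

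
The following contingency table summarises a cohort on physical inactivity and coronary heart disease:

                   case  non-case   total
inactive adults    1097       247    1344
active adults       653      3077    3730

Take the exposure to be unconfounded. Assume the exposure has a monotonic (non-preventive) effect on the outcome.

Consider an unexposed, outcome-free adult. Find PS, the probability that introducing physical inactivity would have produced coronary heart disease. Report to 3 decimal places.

p₁ = P(outcome | exposed) = 1097/1344 = 0.81622
p₀ = P(outcome | unexposed) = 653/3730 = 0.17507
Under exogeneity and monotonicity, PS = (p₁ − p₀) / (1 − p₀).
PS = (0.81622 − 0.17507) / (1 − 0.17507) = 0.64115 / 0.82493 ≈ 0.7772

PS ≈ 0.777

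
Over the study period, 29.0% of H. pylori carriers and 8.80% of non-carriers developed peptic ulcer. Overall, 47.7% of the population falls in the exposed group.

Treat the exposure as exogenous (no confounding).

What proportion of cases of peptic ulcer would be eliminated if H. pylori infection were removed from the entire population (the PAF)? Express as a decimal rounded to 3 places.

PAF ≈ 0.523

p₁ = 0.29, p₀ = 0.088.
Overall risk P(Y=1) = π·p₁ + (1−π)·p₀ = 0.477×0.29 + 0.523×0.088 = 0.18435.
Under exogeneity, PAF = [P(Y=1) − p₀] / P(Y=1).
PAF = (0.18435 − 0.088) / 0.18435 ≈ 0.5227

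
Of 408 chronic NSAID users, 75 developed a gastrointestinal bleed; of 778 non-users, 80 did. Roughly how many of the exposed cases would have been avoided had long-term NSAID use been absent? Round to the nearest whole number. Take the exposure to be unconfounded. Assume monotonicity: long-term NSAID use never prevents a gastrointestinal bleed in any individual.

about 33 cases

p₁ = P(outcome | exposed) = 75/408 = 0.18382
p₀ = P(outcome | unexposed) = 80/778 = 0.10283
PN = (p₁ − p₀)/p₁ = (0.18382 − 0.10283) / 0.18382 ≈ 0.44062.
Attributable cases ≈ PN × (exposed cases) = 0.44062 × 75 ≈ 33.05.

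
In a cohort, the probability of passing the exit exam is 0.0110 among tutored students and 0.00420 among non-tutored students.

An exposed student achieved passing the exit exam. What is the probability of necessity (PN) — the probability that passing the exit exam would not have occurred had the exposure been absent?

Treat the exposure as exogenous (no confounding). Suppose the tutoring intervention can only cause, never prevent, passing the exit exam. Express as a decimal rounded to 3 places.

Let p₁ = 0.011, p₀ = 0.0042.
Under exogeneity and monotonicity, PN = (p₁ − p₀) / p₁.
PN = (0.011 − 0.0042) / 0.011 = 0.0068 / 0.011 ≈ 0.6182

PN ≈ 0.618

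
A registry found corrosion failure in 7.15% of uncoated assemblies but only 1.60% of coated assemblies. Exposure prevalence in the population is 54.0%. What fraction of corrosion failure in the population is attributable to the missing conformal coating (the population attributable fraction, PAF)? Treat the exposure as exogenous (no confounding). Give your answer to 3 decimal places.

PAF ≈ 0.652

p₁ = 0.0715, p₀ = 0.016.
Overall risk P(Y=1) = π·p₁ + (1−π)·p₀ = 0.54×0.0715 + 0.46×0.016 = 0.04597.
Under exogeneity, PAF = [P(Y=1) − p₀] / P(Y=1).
PAF = (0.04597 − 0.016) / 0.04597 ≈ 0.6519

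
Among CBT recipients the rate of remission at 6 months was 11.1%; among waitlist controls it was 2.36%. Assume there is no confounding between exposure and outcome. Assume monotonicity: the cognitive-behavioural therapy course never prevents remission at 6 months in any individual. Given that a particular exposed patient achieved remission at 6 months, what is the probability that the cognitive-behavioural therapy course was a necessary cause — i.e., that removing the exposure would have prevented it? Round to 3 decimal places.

PN ≈ 0.787

p₁ = 0.111, p₀ = 0.0236.
Under exogeneity and monotonicity, PN = (p₁ − p₀) / p₁.
PN = (0.111 − 0.0236) / 0.111 = 0.0874 / 0.111 ≈ 0.7874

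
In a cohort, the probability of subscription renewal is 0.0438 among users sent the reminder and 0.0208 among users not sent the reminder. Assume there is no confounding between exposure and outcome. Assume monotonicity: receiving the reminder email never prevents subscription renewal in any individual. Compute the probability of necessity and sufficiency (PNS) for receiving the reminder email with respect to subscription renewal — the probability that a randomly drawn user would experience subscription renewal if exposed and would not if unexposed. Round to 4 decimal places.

PNS ≈ 0.0230

Let p₁ = 0.0438, p₀ = 0.0208.
Under exogeneity and monotonicity, PNS = p₁ − p₀.
PNS = 0.0438 − 0.0208 = 0.023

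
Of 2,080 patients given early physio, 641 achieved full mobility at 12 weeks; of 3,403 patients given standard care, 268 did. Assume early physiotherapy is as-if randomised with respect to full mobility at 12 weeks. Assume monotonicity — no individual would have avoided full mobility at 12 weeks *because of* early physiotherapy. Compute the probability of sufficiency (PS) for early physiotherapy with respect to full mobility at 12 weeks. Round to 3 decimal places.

p₁ = P(outcome | exposed) = 641/2080 = 0.30817
p₀ = P(outcome | unexposed) = 268/3403 = 0.078754
Under exogeneity and monotonicity, PS = (p₁ − p₀) / (1 − p₀).
PS = (0.30817 − 0.078754) / (1 − 0.078754) = 0.22942 / 0.92125 ≈ 0.2490

PS ≈ 0.249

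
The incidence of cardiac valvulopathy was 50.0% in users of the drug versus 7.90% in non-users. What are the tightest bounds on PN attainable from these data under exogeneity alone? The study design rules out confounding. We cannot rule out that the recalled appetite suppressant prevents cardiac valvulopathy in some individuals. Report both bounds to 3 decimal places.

0.842 ≤ PN ≤ 1.000

p₁ = 0.5, p₀ = 0.079.
Under exogeneity alone the bounds on PN are max{0,(p₁−p₀)/p₁} ≤ PN ≤ min{1,(1−p₀)/p₁}.
  lower = (p₁ − p₀)/p₁ = 0.421 / 0.5 ≈ 0.8420
  upper = min{1, (1 − p₀)/p₁} = 0.921 / 0.5 ≈ 1.8420 → capped at 1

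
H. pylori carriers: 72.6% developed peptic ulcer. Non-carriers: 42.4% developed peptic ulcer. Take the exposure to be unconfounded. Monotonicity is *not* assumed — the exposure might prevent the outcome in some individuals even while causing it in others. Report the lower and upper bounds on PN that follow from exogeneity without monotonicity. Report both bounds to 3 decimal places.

0.416 ≤ PN ≤ 0.793

p₁ = 0.726, p₀ = 0.424.
Under exogeneity alone the bounds on PN are max{0,(p₁−p₀)/p₁} ≤ PN ≤ min{1,(1−p₀)/p₁}.
  lower = (p₁ − p₀)/p₁ = 0.302 / 0.726 ≈ 0.4160
  upper = min{1, (1 − p₀)/p₁} = 0.576 / 0.726 ≈ 0.7934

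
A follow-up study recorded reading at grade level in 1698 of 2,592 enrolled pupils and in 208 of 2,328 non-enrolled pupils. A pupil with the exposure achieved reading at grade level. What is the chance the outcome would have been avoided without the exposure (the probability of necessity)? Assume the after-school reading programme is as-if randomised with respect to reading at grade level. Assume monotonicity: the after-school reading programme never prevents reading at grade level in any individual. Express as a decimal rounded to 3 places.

PN ≈ 0.864

p₁ = P(outcome | exposed) = 1698/2592 = 0.65509
p₀ = P(outcome | unexposed) = 208/2328 = 0.089347
Under exogeneity and monotonicity, PN = (p₁ − p₀) / p₁.
PN = (0.65509 − 0.089347) / 0.65509 = 0.56575 / 0.65509 ≈ 0.8636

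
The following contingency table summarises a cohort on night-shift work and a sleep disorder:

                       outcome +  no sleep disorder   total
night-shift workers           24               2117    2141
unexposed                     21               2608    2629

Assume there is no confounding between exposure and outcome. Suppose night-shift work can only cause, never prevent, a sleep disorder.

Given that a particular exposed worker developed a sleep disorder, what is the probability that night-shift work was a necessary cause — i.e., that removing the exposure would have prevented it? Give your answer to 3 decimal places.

PN ≈ 0.287

p₁ = P(outcome | exposed) = 24/2141 = 0.01121
p₀ = P(outcome | unexposed) = 21/2629 = 0.0079878
Under exogeneity and monotonicity, PN = (p₁ − p₀)/p₁.
PN = (0.01121 − 0.0079878) / 0.01121 ≈ 0.2874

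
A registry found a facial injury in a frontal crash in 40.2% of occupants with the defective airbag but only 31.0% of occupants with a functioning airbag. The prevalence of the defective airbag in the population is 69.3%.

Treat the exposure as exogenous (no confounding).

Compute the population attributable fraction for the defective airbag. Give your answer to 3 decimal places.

PAF ≈ 0.171

p₁ = 0.402, p₀ = 0.31.
Overall risk P(Y=1) = π·p₁ + (1−π)·p₀ = 0.693×0.402 + 0.307×0.31 = 0.37376.
Under exogeneity, PAF = [P(Y=1) − p₀] / P(Y=1).
PAF = (0.37376 − 0.31) / 0.37376 ≈ 0.1706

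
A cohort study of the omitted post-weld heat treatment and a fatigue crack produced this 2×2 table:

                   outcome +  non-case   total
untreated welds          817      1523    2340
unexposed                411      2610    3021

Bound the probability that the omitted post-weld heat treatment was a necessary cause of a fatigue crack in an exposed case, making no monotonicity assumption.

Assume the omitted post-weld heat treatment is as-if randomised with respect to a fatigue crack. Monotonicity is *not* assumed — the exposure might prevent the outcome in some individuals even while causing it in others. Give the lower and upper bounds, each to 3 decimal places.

0.610 ≤ PN ≤ 1.000

p₁ = P(outcome | exposed) = 817/2340 = 0.34915
p₀ = P(outcome | unexposed) = 411/3021 = 0.13605
Under exogeneity alone the bounds on PN are max{0,(p₁−p₀)/p₁} ≤ PN ≤ min{1,(1−p₀)/p₁}.
  lower = (p₁ − p₀)/p₁ = 0.2131 / 0.34915 ≈ 0.6103
  upper = min{1, (1 − p₀)/p₁} = 0.86395 / 0.34915 ≈ 2.4745 → capped at 1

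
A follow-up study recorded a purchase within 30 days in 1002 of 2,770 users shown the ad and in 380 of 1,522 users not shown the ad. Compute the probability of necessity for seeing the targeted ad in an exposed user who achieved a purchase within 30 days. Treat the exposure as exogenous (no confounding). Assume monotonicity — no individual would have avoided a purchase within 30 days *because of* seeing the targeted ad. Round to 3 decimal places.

PN ≈ 0.310

p₁ = P(outcome | exposed) = 1002/2770 = 0.36173
p₀ = P(outcome | unexposed) = 380/1522 = 0.24967
Under exogeneity and monotonicity, PN = (p₁ − p₀) / p₁.
PN = (0.36173 − 0.24967) / 0.36173 = 0.11206 / 0.36173 ≈ 0.3098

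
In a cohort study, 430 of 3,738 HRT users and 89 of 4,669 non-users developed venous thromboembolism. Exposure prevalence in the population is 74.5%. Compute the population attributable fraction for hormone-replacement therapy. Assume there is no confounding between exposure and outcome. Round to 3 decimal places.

PAF ≈ 0.790

p₁ = P(outcome | exposed) = 430/3738 = 0.11503
p₀ = P(outcome | unexposed) = 89/4669 = 0.019062
Overall risk P(Y=1) = π·p₁ + (1−π)·p₀ = 0.745×0.11503 + 0.255×0.019062 = 0.090562.
Under exogeneity, PAF = [P(Y=1) − p₀] / P(Y=1).
PAF = (0.090562 − 0.019062) / 0.090562 ≈ 0.7895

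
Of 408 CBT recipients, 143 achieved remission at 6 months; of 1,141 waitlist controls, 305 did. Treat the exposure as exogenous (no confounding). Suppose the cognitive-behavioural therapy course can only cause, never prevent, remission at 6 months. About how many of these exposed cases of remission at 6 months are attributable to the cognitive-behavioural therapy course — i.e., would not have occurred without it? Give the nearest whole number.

p₁ = P(outcome | exposed) = 143/408 = 0.35049
p₀ = P(outcome | unexposed) = 305/1141 = 0.26731
PN = (p₁ − p₀)/p₁ = (0.35049 − 0.26731) / 0.35049 ≈ 0.23733.
Attributable cases ≈ PN × (exposed cases) = 0.23733 × 143 ≈ 33.94.

about 34 cases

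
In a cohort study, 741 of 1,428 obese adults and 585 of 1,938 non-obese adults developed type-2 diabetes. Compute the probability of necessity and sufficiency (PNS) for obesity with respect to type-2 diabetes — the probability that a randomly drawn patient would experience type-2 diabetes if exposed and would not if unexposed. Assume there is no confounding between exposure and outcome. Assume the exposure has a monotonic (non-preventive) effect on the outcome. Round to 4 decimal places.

p₁ = P(outcome | exposed) = 741/1428 = 0.51891
p₀ = P(outcome | unexposed) = 585/1938 = 0.30186
Under exogeneity and monotonicity, PNS = p₁ − p₀.
PNS = 0.51891 − 0.30186 = 0.21705

PNS ≈ 0.2170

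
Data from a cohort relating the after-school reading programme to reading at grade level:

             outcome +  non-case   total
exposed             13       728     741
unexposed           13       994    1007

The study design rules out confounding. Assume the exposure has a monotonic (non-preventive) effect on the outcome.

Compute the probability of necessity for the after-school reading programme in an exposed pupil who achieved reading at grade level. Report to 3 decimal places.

p₁ = P(outcome | exposed) = 13/741 = 0.017544
p₀ = P(outcome | unexposed) = 13/1007 = 0.01291
Under exogeneity and monotonicity, PN = (p₁ − p₀)/p₁.
PN = (0.017544 − 0.01291) / 0.017544 ≈ 0.2642

PN ≈ 0.264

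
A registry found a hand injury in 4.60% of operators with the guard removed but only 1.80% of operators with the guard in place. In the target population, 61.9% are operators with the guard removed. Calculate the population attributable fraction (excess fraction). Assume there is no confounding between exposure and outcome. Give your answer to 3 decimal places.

PAF ≈ 0.491

p₁ = 0.046, p₀ = 0.018.
Overall risk P(Y=1) = π·p₁ + (1−π)·p₀ = 0.619×0.046 + 0.381×0.018 = 0.035332.
Under exogeneity, PAF = [P(Y=1) − p₀] / P(Y=1).
PAF = (0.035332 − 0.018) / 0.035332 ≈ 0.4905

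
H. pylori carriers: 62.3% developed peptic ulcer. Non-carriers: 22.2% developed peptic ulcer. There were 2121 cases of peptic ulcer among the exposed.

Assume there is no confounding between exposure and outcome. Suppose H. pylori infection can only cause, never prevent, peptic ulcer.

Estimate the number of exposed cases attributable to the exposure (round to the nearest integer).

p₁ = 0.623, p₀ = 0.222.
PN = (p₁ − p₀)/p₁ = (0.623 − 0.222) / 0.623 ≈ 0.64366.
Attributable cases ≈ PN × (exposed cases) = 0.64366 × 2121 ≈ 1365.20.

about 1365 cases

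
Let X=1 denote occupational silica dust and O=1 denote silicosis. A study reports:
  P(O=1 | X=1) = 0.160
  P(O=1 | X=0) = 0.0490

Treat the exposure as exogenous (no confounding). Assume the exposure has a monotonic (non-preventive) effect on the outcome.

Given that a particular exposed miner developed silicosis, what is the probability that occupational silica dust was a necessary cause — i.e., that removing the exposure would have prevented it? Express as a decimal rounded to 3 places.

PN ≈ 0.694

Let p₁ = 0.16, p₀ = 0.049.
Under exogeneity and monotonicity, PN = (p₁ − p₀) / p₁.
PN = (0.16 − 0.049) / 0.16 = 0.111 / 0.16 ≈ 0.6937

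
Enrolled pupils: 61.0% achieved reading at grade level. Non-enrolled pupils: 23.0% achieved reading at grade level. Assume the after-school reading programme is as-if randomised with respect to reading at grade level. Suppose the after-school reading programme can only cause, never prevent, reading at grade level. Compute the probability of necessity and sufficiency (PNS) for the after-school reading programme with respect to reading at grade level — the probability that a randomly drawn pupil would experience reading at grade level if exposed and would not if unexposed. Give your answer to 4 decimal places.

PNS ≈ 0.3800

p₁ = 0.61, p₀ = 0.23.
Under exogeneity and monotonicity, PNS = p₁ − p₀.
PNS = 0.61 − 0.23 = 0.38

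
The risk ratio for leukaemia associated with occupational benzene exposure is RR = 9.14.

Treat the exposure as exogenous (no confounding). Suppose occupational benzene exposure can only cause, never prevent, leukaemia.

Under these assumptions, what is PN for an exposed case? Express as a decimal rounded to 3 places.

Under exogeneity and monotonicity, PN = (RR − 1) / RR = 1 − 1/RR.
PN = (9.14 − 1) / 9.14 = 8.14 / 9.14 ≈ 0.8906

PN ≈ 0.891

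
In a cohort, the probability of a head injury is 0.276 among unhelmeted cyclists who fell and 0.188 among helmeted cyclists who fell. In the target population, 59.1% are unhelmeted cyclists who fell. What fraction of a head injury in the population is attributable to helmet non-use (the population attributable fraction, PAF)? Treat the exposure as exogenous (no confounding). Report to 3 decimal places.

Let p₁ = 0.276, p₀ = 0.188.
Overall risk P(Y=1) = π·p₁ + (1−π)·p₀ = 0.591×0.276 + 0.409×0.188 = 0.24001.
Under exogeneity, PAF = [P(Y=1) − p₀] / P(Y=1).
PAF = (0.24001 − 0.188) / 0.24001 ≈ 0.2167

PAF ≈ 0.217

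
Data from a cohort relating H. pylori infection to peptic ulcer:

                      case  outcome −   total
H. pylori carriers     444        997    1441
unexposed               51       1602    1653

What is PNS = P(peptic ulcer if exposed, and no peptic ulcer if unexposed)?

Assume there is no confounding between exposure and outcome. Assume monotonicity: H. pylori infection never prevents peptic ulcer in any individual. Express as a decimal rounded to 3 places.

PNS ≈ 0.277

p₁ = P(outcome | exposed) = 444/1441 = 0.30812
p₀ = P(outcome | unexposed) = 51/1653 = 0.030853
Under exogeneity and monotonicity, PNS = p₁ − p₀.
PNS = 0.30812 − 0.030853 = 0.27727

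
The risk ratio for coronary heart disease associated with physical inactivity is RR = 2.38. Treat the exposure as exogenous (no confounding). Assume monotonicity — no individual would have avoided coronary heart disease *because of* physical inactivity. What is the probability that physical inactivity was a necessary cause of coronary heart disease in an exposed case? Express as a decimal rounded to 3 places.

PN ≈ 0.580

Under exogeneity and monotonicity, PN = (RR − 1) / RR = 1 − 1/RR.
PN = (2.38 − 1) / 2.38 = 1.38 / 2.38 ≈ 0.5798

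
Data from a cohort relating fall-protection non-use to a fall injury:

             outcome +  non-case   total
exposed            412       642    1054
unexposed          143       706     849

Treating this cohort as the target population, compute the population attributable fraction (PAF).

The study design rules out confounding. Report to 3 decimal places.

p₁ = P(outcome | exposed) = 412/1054 = 0.39089
p₀ = P(outcome | unexposed) = 143/849 = 0.16843
Exposure prevalence π = 1054/1903 = 0.55386; overall risk P(Y=1) = 0.29164.
Under exogeneity, PAF = [P(Y=1) − p₀]/P(Y=1).
PAF = (0.29164 − 0.16843) / 0.29164 ≈ 0.4225

PAF ≈ 0.422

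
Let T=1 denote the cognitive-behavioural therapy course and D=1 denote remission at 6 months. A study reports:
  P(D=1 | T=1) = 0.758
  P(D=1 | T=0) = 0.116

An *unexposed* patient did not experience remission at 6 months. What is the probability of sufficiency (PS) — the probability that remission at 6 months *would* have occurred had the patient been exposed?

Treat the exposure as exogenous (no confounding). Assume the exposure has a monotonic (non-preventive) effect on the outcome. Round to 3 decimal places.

Let p₁ = 0.758, p₀ = 0.116.
Under exogeneity and monotonicity, PS = (p₁ − p₀) / (1 − p₀).
PS = (0.758 − 0.116) / (1 − 0.116) = 0.642 / 0.884 ≈ 0.7262

PS ≈ 0.726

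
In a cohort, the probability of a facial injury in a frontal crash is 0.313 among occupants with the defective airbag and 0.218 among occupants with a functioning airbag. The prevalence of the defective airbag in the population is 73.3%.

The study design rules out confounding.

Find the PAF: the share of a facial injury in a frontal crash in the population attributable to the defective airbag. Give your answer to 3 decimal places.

Let p₁ = 0.313, p₀ = 0.218.
Overall risk P(Y=1) = π·p₁ + (1−π)·p₀ = 0.733×0.313 + 0.267×0.218 = 0.28763.
Under exogeneity, PAF = [P(Y=1) − p₀] / P(Y=1).
PAF = (0.28763 − 0.218) / 0.28763 ≈ 0.2421

PAF ≈ 0.242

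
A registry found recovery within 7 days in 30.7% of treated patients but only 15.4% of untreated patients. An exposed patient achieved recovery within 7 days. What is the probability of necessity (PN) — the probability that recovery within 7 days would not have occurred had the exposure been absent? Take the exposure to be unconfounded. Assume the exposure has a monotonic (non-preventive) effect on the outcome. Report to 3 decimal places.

PN ≈ 0.498

p₁ = 0.307, p₀ = 0.154.
Under exogeneity and monotonicity, PN = (p₁ − p₀) / p₁.
PN = (0.307 − 0.154) / 0.307 = 0.153 / 0.307 ≈ 0.4984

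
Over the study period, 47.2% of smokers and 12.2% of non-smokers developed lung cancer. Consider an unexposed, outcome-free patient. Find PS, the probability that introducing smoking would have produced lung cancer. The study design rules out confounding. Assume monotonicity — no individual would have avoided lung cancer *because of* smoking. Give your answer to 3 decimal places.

PS ≈ 0.399

p₁ = 0.472, p₀ = 0.122.
Under exogeneity and monotonicity, PS = (p₁ − p₀) / (1 − p₀).
PS = (0.472 − 0.122) / (1 − 0.122) = 0.35 / 0.878 ≈ 0.3986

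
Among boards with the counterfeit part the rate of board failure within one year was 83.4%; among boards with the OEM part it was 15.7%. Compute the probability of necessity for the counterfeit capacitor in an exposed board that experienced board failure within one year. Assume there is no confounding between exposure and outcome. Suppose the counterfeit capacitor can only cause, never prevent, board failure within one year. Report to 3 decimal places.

p₁ = 0.834, p₀ = 0.157.
Under exogeneity and monotonicity, PN = (p₁ − p₀) / p₁.
PN = (0.834 − 0.157) / 0.834 = 0.677 / 0.834 ≈ 0.8118

PN ≈ 0.812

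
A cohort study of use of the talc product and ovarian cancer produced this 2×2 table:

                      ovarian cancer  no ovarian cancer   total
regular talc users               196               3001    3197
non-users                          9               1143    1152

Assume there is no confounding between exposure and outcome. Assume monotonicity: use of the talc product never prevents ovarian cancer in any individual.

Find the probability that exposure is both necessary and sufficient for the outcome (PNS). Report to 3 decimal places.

PNS ≈ 0.053

p₁ = P(outcome | exposed) = 196/3197 = 0.061307
p₀ = P(outcome | unexposed) = 9/1152 = 0.0078125
Under exogeneity and monotonicity, PNS = p₁ − p₀.
PNS = 0.061307 − 0.0078125 = 0.053495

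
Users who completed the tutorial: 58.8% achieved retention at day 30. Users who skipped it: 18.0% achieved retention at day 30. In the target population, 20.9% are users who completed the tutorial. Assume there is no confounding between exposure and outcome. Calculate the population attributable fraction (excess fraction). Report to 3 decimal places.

p₁ = 0.588, p₀ = 0.18.
Overall risk P(Y=1) = π·p₁ + (1−π)·p₀ = 0.209×0.588 + 0.791×0.18 = 0.26527.
Under exogeneity, PAF = [P(Y=1) − p₀] / P(Y=1).
PAF = (0.26527 − 0.18) / 0.26527 ≈ 0.3215

PAF ≈ 0.321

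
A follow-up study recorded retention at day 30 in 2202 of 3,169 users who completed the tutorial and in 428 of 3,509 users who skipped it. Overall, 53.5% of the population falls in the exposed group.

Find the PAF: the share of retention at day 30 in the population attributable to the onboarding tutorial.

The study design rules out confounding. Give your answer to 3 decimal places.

p₁ = P(outcome | exposed) = 2202/3169 = 0.69486
p₀ = P(outcome | unexposed) = 428/3509 = 0.12197
Overall risk P(Y=1) = π·p₁ + (1−π)·p₀ = 0.535×0.69486 + 0.465×0.12197 = 0.42847.
Under exogeneity, PAF = [P(Y=1) − p₀] / P(Y=1).
PAF = (0.42847 − 0.12197) / 0.42847 ≈ 0.7153

PAF ≈ 0.715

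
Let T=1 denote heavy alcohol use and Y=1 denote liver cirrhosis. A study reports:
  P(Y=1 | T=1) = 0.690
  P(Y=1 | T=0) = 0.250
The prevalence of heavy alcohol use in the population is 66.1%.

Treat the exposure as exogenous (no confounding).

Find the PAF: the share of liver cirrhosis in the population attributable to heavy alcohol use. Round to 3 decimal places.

PAF ≈ 0.538

Let p₁ = 0.69, p₀ = 0.25.
Overall risk P(Y=1) = π·p₁ + (1−π)·p₀ = 0.661×0.69 + 0.339×0.25 = 0.54084.
Under exogeneity, PAF = [P(Y=1) − p₀] / P(Y=1).
PAF = (0.54084 − 0.25) / 0.54084 ≈ 0.5378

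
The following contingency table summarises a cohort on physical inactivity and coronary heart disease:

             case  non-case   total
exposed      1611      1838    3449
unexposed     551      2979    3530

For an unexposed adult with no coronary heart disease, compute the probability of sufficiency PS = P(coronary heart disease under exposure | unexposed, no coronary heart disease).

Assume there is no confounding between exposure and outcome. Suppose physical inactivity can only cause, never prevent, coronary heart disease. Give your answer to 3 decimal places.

PS ≈ 0.369

p₁ = P(outcome | exposed) = 1611/3449 = 0.46709
p₀ = P(outcome | unexposed) = 551/3530 = 0.15609
Under exogeneity and monotonicity, PS = (p₁ − p₀) / (1 − p₀).
PS = (0.46709 − 0.15609) / (1 − 0.15609) = 0.311 / 0.84391 ≈ 0.3685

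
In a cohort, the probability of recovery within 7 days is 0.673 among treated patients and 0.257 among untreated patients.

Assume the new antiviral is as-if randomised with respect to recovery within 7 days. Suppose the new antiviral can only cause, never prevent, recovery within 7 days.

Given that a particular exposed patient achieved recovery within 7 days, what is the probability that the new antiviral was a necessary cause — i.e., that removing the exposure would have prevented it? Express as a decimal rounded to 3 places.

PN ≈ 0.618

Let p₁ = 0.673, p₀ = 0.257.
Under exogeneity and monotonicity, PN = (p₁ − p₀) / p₁.
PN = (0.673 − 0.257) / 0.673 = 0.416 / 0.673 ≈ 0.6181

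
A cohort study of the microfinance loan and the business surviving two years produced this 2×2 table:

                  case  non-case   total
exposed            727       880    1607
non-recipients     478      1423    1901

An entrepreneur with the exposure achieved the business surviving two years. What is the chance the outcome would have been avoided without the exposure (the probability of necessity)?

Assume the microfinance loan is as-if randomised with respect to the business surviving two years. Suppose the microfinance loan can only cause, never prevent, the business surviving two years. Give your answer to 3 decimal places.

PN ≈ 0.444

p₁ = P(outcome | exposed) = 727/1607 = 0.4524
p₀ = P(outcome | unexposed) = 478/1901 = 0.25145
Under exogeneity and monotonicity, PN = (p₁ − p₀)/p₁.
PN = (0.4524 − 0.25145) / 0.4524 ≈ 0.4442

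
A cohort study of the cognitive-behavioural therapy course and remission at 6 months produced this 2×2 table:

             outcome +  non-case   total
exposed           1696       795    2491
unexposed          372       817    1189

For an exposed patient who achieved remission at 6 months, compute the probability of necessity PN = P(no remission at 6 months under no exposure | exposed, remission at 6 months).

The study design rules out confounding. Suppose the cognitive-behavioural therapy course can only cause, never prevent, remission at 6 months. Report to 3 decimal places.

PN ≈ 0.540

p₁ = P(outcome | exposed) = 1696/2491 = 0.68085
p₀ = P(outcome | unexposed) = 372/1189 = 0.31287
Under exogeneity and monotonicity, PN = (p₁ − p₀)/p₁.
PN = (0.68085 − 0.31287) / 0.68085 ≈ 0.5405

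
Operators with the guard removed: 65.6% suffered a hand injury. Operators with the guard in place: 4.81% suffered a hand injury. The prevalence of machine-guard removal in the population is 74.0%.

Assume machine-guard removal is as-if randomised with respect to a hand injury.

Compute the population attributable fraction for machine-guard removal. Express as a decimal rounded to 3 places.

PAF ≈ 0.903

p₁ = 0.656, p₀ = 0.0481.
Overall risk P(Y=1) = π·p₁ + (1−π)·p₀ = 0.74×0.656 + 0.26×0.0481 = 0.49795.
Under exogeneity, PAF = [P(Y=1) − p₀] / P(Y=1).
PAF = (0.49795 − 0.0481) / 0.49795 ≈ 0.9034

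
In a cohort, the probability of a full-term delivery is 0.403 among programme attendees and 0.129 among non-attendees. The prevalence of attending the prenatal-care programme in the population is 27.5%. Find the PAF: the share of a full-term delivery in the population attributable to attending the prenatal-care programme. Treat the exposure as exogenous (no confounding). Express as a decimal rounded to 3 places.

PAF ≈ 0.369

Let p₁ = 0.403, p₀ = 0.129.
Overall risk P(Y=1) = π·p₁ + (1−π)·p₀ = 0.275×0.403 + 0.725×0.129 = 0.20435.
Under exogeneity, PAF = [P(Y=1) − p₀] / P(Y=1).
PAF = (0.20435 − 0.129) / 0.20435 ≈ 0.3687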